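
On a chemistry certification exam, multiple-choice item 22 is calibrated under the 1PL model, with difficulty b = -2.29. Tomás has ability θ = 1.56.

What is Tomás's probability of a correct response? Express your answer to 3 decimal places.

P(θ) = 1 / (1 + exp(−(θ − b)))
Exponent: (1.56 − (-2.29)) = 3.8500
1/(1 + e^{-3.8500}) = 0.9792
P = 0.9792

0.979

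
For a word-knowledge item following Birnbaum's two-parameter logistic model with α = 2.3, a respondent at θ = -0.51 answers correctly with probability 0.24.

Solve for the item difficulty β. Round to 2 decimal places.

P(θ) = 1 / (1 + exp(−α(θ − β)))
logit(0.24) = ln(0.24/0.76) = -1.1527
β = θ − logit/(α) = -0.51 − (-1.1527)/2.3000 = -0.0088

-0.01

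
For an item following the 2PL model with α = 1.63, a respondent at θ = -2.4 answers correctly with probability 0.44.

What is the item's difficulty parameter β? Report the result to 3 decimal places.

P(θ) = 1 / (1 + exp(−α(θ − β)))
logit(0.44) = ln(0.44/0.56) = -0.2412
β = θ − logit/(α) = -2.4 − (-0.2412)/1.6300 = -2.2520

-2.252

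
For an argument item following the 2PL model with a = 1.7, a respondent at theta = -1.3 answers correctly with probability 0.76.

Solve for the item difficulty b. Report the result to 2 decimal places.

-1.98

P(theta) = 1 / (1 + exp(−a(theta − b)))
logit(0.76) = ln(0.76/0.24) = 1.1527
b = theta − logit/(a) = -1.3 − 1.1527/1.7000 = -1.9780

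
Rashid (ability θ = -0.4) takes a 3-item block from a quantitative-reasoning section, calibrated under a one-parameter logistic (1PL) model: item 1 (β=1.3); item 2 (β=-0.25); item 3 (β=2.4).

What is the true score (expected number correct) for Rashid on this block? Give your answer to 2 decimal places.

0.67

P(θ) = 1 / (1 + exp(−(θ − β)))
P_1 = 1/(1+e^{1.7000}) = 0.1545
P_2 = 1/(1+e^{0.1500}) = 0.4626
P_3 = 1/(1+e^{2.8000}) = 0.0573
E[score] = 0.1545 + 0.4626 + 0.0573 = 0.6744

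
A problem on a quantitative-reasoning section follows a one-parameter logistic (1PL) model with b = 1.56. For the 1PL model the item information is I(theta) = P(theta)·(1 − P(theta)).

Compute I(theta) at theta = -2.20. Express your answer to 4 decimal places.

0.0222

P = 1/(1+e^{3.7600}) = 0.0228
P(1−P) = 0.0228 × 0.9772 = 0.0222
I = P(1−P) = 0.02224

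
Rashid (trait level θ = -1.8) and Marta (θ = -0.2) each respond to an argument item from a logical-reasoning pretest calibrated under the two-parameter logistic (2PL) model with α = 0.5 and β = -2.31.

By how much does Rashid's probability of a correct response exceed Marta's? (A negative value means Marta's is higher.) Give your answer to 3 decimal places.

-0.178

P(θ) = 1 / (1 + exp(−α(θ − β)))
P(Rashid) = 0.5634  [exponent 0.2550]
P(Marta) = 0.7417  [exponent 1.0550]
Difference = 0.5634 − 0.7417 = -0.1783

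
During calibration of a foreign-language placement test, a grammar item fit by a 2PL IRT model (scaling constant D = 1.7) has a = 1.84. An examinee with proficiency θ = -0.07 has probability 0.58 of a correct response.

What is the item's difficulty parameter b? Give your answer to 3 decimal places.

-0.173

P(θ) = 1 / (1 + exp(−D·a(θ − b)))
logit(0.58) = ln(0.58/0.42) = 0.3228
b = θ − logit/(1.7·a) = -0.07 − 0.3228/3.1280 = -0.1732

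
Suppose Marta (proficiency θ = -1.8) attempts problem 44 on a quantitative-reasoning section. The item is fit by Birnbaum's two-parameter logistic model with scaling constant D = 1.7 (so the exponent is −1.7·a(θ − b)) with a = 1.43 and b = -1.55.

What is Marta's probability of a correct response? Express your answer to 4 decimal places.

0.3526

P(θ) = 1 / (1 + exp(−D·a(θ − b)))
Exponent: 1.7 × 1.43 × (-1.8 − (-1.55)) = -0.6078
1/(1 + e^{0.6078}) = 0.3526
P = 0.3526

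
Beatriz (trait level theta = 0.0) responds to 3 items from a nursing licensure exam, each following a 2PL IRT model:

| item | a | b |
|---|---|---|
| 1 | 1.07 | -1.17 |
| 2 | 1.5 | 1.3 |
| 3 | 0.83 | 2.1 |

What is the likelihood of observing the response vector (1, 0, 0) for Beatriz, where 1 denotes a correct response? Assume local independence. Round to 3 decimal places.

P(theta) = 1 / (1 + exp(−a(theta − b)))
P_1 = 1/(1+e^{-1.2519}) = 0.7776
P_2 = 1/(1+e^{1.9500}) = 0.1246
P_3 = 1/(1+e^{1.7430}) = 0.1489
L = P_1 × (1−P_2) × (1−P_3) = 0.7776 × 0.8754 × 0.8511 = 0.57938

0.579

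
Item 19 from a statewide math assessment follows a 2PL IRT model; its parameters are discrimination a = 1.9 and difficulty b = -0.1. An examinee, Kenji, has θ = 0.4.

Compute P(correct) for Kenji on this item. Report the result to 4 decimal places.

P(θ) = 1 / (1 + exp(−a(θ − b)))
Exponent: 1.9 × (0.4 − (-0.1)) = 0.9500
1/(1 + e^{-0.9500}) = 0.7211

0.7211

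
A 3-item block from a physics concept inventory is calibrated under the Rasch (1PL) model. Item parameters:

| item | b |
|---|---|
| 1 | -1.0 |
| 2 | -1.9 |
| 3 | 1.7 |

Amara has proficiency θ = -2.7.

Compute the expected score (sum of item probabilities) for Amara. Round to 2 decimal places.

P(θ) = 1 / (1 + exp(−(θ − b)))
P_1 = 1/(1+e^{1.7000}) = 0.1545
P_2 = 1/(1+e^{0.8000}) = 0.3100
P_3 = 1/(1+e^{4.4000}) = 0.0121
E[score] = 0.1545 + 0.3100 + 0.0121 = 0.4766

0.48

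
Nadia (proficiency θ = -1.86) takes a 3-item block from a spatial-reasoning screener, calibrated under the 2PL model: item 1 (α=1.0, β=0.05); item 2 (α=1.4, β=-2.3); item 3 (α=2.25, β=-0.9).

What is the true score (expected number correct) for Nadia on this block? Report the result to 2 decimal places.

P(θ) = 1 / (1 + exp(−α(θ − β)))
P_1 = 1/(1+e^{1.9100}) = 0.1290
P_2 = 1/(1+e^{-0.6160}) = 0.6493
P_3 = 1/(1+e^{2.1600}) = 0.1034
E[score] = 0.1290 + 0.6493 + 0.1034 = 0.8817

0.88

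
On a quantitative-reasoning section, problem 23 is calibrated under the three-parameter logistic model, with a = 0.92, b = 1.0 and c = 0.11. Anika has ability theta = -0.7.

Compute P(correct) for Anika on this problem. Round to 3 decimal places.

0.264

P(theta) = c + (1 − c) · 1 / (1 + exp(−a(theta − b)))
Exponent: 0.92 × (-0.7 − 1.0) = -1.5640
1/(1 + e^{1.5640}) = 0.1731
P = 0.11 + 0.89 × 0.1731 = 0.2640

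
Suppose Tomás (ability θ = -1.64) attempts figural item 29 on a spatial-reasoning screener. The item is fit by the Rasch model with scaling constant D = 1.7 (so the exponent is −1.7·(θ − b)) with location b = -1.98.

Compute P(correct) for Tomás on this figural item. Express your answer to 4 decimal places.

P(θ) = 1 / (1 + exp(−D·(θ − b)))
Exponent: 1.7 × (-1.64 − (-1.98)) = 0.5780
1/(1 + e^{-0.5780}) = 0.6406
P = 0.6406

0.6406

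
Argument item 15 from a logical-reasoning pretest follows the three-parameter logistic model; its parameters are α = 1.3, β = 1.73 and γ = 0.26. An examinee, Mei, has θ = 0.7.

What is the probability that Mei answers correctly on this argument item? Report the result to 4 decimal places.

0.4137

P(θ) = γ + (1 − γ) · 1 / (1 + exp(−α(θ − β)))
Exponent: 1.3 × (0.7 − 1.73) = -1.3390
1/(1 + e^{1.3390}) = 0.2077
P = 0.26 + 0.74 × 0.2077 = 0.4137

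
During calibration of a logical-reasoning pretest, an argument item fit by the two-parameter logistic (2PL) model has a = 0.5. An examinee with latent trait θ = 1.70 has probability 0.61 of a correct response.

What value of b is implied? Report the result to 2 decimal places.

0.81

P(θ) = 1 / (1 + exp(−a(θ − b)))
logit(0.61) = ln(0.61/0.39) = 0.4473
b = θ − logit/(a) = 1.70 − 0.4473/0.5000 = 0.8054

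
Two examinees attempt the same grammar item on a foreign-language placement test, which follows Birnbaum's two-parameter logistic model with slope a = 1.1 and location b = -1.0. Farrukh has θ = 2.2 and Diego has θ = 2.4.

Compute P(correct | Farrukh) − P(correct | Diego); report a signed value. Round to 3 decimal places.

-0.006

P(θ) = 1 / (1 + exp(−a(θ − b)))
P(Farrukh) = 0.9713  [exponent 3.5200]
P(Diego) = 0.9768  [exponent 3.7400]
Difference = 0.9713 − 0.9768 = -0.0055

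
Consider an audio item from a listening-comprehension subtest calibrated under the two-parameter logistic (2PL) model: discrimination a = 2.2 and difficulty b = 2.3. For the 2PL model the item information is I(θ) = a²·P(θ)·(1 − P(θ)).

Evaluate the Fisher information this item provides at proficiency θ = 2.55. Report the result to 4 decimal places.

P = 1/(1+e^{-0.5500}) = 0.6341
P(1−P) = 0.6341 × 0.3659 = 0.2320
I = a² × P(1−P) = 2.2² × 0.2320 = 1.12292

1.1229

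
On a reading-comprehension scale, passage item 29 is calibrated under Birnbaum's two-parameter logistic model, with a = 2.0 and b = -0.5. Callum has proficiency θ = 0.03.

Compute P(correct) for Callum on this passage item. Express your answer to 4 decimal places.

P(θ) = 1 / (1 + exp(−a(θ − b)))
Exponent: 2.0 × (0.03 − (-0.5)) = 1.0600
1/(1 + e^{-1.0600}) = 0.7427

0.7427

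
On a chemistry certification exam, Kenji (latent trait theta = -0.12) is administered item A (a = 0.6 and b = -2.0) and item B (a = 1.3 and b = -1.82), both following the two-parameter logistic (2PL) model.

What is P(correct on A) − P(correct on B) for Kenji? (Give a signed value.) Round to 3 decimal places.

P(theta) = 1 / (1 + exp(−a(theta − b)))
P_A = 0.7555
P_B = 0.9011
P_A − P_B = -0.1457

-0.146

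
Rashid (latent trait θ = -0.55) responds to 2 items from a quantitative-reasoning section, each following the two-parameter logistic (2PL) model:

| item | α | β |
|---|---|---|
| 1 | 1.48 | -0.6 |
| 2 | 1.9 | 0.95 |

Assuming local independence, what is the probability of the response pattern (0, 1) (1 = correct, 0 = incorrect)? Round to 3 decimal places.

0.026

P(θ) = 1 / (1 + exp(−α(θ − β)))
P_1 = 1/(1+e^{-0.0740}) = 0.5185
P_2 = 1/(1+e^{2.8500}) = 0.0547
L = (1−P_1) × P_2 = 0.4815 × 0.0547 = 0.02633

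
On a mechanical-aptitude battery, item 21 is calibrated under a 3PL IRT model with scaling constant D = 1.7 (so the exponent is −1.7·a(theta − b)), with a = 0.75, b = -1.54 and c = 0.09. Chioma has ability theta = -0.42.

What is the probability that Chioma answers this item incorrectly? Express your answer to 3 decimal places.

0.176

P(theta) = c + (1 − c) · 1 / (1 + exp(−D·a(theta − b)))
Exponent: 1.7 × 0.75 × (-0.42 − (-1.54)) = 1.4280
1/(1 + e^{-1.4280}) = 0.8066
P = 0.09 + 0.91 × 0.8066 = 0.8240
P(incorrect) = 1 − 0.8240 = 0.1760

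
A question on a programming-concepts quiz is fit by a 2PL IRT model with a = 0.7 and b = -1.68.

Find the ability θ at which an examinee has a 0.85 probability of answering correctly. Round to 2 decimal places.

P(θ) = 1 / (1 + exp(−a(θ − b)))
logit = ln(0.8500/0.1500) = 1.7346
θ = b + logit/(a) = -1.68 + 1.7346/0.7000 = 0.7980

0.80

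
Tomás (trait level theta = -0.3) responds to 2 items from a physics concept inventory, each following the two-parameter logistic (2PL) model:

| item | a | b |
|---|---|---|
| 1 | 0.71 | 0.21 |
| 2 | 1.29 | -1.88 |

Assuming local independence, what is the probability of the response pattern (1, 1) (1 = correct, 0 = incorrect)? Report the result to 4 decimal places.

P(theta) = 1 / (1 + exp(−a(theta − b)))
P_1 = 1/(1+e^{0.3621}) = 0.4105
P_2 = 1/(1+e^{-2.0382}) = 0.8847
L = P_1 × P_2 = 0.4105 × 0.8847 = 0.36315

0.3631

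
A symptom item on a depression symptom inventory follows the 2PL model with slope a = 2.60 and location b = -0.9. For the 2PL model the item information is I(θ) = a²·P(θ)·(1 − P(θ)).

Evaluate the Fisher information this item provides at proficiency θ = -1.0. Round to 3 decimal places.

P = 1/(1+e^{0.2600}) = 0.4354
P(1−P) = 0.4354 × 0.5646 = 0.2458
I = a² × P(1−P) = 2.60² × 0.2458 = 1.66176

1.662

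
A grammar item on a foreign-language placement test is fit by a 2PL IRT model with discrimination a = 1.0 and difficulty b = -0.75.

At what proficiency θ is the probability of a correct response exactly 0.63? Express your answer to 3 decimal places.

-0.218

P(θ) = 1 / (1 + exp(−a(θ − b)))
logit = ln(0.6300/0.3700) = 0.5322
θ = b + logit/(a) = -0.75 + 0.5322/1.0000 = -0.2178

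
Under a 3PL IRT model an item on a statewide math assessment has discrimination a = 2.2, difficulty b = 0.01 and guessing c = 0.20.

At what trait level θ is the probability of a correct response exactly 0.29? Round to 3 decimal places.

-0.929

P(θ) = c + (1 − c) · 1 / (1 + exp(−a(θ − b)))
Remove guessing floor: (0.29 − 0.20)/(1 − 0.20) = 0.1125
logit = ln(0.1125/0.8875) = -2.0655
θ = b + logit/(a) = 0.01 + (-2.0655)/2.2000 = -0.9288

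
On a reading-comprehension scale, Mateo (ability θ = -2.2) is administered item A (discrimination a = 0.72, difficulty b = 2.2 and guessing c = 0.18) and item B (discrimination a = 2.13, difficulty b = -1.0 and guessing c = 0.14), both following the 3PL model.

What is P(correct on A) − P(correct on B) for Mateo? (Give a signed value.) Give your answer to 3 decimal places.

P(θ) = c + (1 − c) · 1 / (1 + exp(−a(θ − b)))
P_A = 0.2131
P_B = 0.2019
P_A − P_B = 0.0112

0.011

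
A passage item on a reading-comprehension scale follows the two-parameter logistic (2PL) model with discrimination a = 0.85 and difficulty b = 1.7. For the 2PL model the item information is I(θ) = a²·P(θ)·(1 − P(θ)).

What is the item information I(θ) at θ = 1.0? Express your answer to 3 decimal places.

0.166

P = 1/(1+e^{0.5950}) = 0.3555
P(1−P) = 0.3555 × 0.6445 = 0.2291
I = a² × P(1−P) = 0.85² × 0.2291 = 0.16554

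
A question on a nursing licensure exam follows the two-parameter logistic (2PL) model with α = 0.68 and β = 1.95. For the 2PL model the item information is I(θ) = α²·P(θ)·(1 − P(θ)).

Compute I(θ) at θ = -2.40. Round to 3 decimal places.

0.022

P = 1/(1+e^{2.9580}) = 0.0494
P(1−P) = 0.0494 × 0.9506 = 0.0469
I = α² × P(1−P) = 0.68² × 0.0469 = 0.02170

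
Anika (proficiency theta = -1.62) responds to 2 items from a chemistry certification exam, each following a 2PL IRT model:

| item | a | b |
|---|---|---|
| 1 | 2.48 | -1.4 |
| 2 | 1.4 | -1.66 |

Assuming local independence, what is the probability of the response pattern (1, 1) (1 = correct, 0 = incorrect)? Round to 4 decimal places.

P(theta) = 1 / (1 + exp(−a(theta − b)))
P_1 = 1/(1+e^{0.5456}) = 0.3669
P_2 = 1/(1+e^{-0.0560}) = 0.5140
L = P_1 × P_2 = 0.3669 × 0.5140 = 0.18858

0.1886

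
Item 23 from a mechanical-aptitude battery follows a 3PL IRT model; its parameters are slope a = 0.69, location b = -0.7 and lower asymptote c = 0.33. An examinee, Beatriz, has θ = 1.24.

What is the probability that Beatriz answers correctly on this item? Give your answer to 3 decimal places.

P(θ) = c + (1 − c) · 1 / (1 + exp(−a(θ − b)))
Exponent: 0.69 × (1.24 − (-0.7)) = 1.3386
1/(1 + e^{-1.3386}) = 0.7923
P = 0.33 + 0.67 × 0.7923 = 0.8608

0.861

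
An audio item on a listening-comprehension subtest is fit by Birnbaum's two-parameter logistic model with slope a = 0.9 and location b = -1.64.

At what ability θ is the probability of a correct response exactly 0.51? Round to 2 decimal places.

-1.60

P(θ) = 1 / (1 + exp(−a(θ − b)))
logit = ln(0.5100/0.4900) = 0.0400
θ = b + logit/(a) = -1.64 + 0.0400/0.9000 = -1.5955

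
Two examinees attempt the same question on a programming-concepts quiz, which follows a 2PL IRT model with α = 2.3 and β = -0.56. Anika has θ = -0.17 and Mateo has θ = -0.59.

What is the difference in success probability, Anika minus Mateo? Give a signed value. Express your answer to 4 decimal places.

0.2276

P(θ) = 1 / (1 + exp(−α(θ − β)))
P(Anika) = 0.7103  [exponent 0.8970]
P(Mateo) = 0.4828  [exponent -0.0690]
Difference = 0.7103 − 0.4828 = 0.2276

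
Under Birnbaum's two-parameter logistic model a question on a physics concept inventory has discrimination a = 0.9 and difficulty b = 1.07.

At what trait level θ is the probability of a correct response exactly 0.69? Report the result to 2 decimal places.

P(θ) = 1 / (1 + exp(−a(θ − b)))
logit = ln(0.6900/0.3100) = 0.8001
θ = b + logit/(a) = 1.07 + 0.8001/0.9000 = 1.9590

1.96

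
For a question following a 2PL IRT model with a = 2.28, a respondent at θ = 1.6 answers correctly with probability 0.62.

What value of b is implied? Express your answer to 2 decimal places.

P(θ) = 1 / (1 + exp(−a(θ − b)))
logit(0.62) = ln(0.62/0.38) = 0.4895
b = θ − logit/(a) = 1.6 − 0.4895/2.2800 = 1.3853

1.39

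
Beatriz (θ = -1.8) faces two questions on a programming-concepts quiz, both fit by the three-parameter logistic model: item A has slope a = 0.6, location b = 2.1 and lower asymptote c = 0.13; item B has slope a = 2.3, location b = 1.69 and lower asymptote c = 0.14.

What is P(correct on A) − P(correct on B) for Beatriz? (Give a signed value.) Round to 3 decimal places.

P(θ) = c + (1 − c) · 1 / (1 + exp(−a(θ − b)))
P_A = 0.2064
P_B = 0.1403
P_A − P_B = 0.0662

0.066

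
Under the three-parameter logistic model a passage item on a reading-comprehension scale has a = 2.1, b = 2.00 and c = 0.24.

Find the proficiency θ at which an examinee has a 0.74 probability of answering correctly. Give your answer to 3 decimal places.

P(θ) = c + (1 − c) · 1 / (1 + exp(−a(θ − b)))
Remove guessing floor: (0.74 − 0.24)/(1 − 0.24) = 0.6579
logit = ln(0.6579/0.3421) = 0.6539
θ = b + logit/(a) = 2.00 + 0.6539/2.1000 = 2.3114

2.311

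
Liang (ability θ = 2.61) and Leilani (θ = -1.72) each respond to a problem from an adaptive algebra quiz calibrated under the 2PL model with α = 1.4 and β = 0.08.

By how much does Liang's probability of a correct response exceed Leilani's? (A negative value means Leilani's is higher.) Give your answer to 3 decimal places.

P(θ) = 1 / (1 + exp(−α(θ − β)))
P(Liang) = 0.9719  [exponent 3.5420]
P(Leilani) = 0.0745  [exponent -2.5200]
Difference = 0.9719 − 0.0745 = 0.8974

0.897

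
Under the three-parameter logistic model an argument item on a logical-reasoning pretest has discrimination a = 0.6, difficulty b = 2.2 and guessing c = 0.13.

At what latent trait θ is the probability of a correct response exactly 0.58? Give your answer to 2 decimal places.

2.31

P(θ) = c + (1 − c) · 1 / (1 + exp(−a(θ − b)))
Remove guessing floor: (0.58 − 0.13)/(1 − 0.13) = 0.5172
logit = ln(0.5172/0.4828) = 0.0690
θ = b + logit/(a) = 2.2 + 0.0690/0.6000 = 2.3150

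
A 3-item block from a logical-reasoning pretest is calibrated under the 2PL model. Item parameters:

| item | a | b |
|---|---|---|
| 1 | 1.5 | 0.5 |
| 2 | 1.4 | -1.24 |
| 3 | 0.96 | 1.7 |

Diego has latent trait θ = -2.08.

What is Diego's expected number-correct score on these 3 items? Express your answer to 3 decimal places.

P(θ) = 1 / (1 + exp(−a(θ − b)))
P_1 = 1/(1+e^{3.8700}) = 0.0204
P_2 = 1/(1+e^{1.1760}) = 0.2358
P_3 = 1/(1+e^{3.6288}) = 0.0259
E[score] = 0.0204 + 0.2358 + 0.0259 = 0.2821

0.282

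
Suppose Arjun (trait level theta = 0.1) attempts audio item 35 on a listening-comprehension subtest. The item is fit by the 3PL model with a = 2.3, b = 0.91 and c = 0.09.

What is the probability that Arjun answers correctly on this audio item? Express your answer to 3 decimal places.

0.212

P(theta) = c + (1 − c) · 1 / (1 + exp(−a(theta − b)))
Exponent: 2.3 × (0.1 − 0.91) = -1.8630
1/(1 + e^{1.8630}) = 0.1344
P = 0.09 + 0.91 × 0.1344 = 0.2123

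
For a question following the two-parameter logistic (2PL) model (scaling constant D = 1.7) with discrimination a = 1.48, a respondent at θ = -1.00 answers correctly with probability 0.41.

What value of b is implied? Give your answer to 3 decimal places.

P(θ) = 1 / (1 + exp(−D·a(θ − b)))
logit(0.41) = ln(0.41/0.59) = -0.3640
b = θ − logit/(1.7·a) = -1.00 − (-0.3640)/2.5160 = -0.8553

-0.855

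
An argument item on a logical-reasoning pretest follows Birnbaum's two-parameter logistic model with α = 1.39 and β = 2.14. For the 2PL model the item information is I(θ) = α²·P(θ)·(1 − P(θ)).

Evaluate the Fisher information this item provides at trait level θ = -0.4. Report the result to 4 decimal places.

0.0534

P = 1/(1+e^{3.5306}) = 0.0285
P(1−P) = 0.0285 × 0.9715 = 0.0276
I = α² × P(1−P) = 1.39² × 0.0276 = 0.05341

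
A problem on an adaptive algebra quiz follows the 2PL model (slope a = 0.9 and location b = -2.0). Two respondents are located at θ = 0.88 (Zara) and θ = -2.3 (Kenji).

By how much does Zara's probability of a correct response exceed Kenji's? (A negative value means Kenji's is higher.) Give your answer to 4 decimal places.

P(θ) = 1 / (1 + exp(−a(θ − b)))
P(Zara) = 0.9303  [exponent 2.5920]
P(Kenji) = 0.4329  [exponent -0.2700]
Difference = 0.9303 − 0.4329 = 0.4974

0.4974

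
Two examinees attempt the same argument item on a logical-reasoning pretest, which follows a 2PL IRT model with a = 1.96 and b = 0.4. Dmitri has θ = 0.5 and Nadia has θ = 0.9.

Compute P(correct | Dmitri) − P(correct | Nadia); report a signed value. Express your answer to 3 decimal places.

-0.178

P(θ) = 1 / (1 + exp(−a(θ − b)))
P(Dmitri) = 0.5488  [exponent 0.1960]
P(Nadia) = 0.7271  [exponent 0.9800]
Difference = 0.5488 − 0.7271 = -0.1783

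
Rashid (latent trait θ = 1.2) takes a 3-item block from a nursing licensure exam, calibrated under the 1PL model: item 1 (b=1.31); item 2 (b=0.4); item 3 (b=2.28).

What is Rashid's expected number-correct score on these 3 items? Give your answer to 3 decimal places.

1.416

P(θ) = 1 / (1 + exp(−(θ − b)))
P_1 = 1/(1+e^{0.1100}) = 0.4725
P_2 = 1/(1+e^{-0.8000}) = 0.6900
P_3 = 1/(1+e^{1.0800}) = 0.2535
E[score] = 0.4725 + 0.6900 + 0.2535 = 1.4160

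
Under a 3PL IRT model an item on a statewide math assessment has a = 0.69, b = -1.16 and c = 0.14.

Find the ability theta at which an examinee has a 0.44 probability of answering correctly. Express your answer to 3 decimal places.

P(theta) = c + (1 − c) · 1 / (1 + exp(−a(theta − b)))
Remove guessing floor: (0.44 − 0.14)/(1 − 0.14) = 0.3488
logit = ln(0.3488/0.6512) = -0.6242
theta = b + logit/(a) = -1.16 + (-0.6242)/0.6900 = -2.0646

-2.065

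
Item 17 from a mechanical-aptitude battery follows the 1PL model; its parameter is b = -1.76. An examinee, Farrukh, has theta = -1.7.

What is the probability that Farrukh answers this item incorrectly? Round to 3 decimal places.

0.485

P(theta) = 1 / (1 + exp(−(theta − b)))
Exponent: (-1.7 − (-1.76)) = 0.0600
1/(1 + e^{-0.0600}) = 0.5150
P = 0.5150
P(incorrect) = 1 − 0.5150 = 0.4850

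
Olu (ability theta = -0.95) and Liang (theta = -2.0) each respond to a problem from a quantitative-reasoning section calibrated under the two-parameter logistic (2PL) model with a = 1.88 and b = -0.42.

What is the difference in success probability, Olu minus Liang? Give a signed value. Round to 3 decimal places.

P(theta) = 1 / (1 + exp(−a(theta − b)))
P(Olu) = 0.2696  [exponent -0.9964]
P(Liang) = 0.0488  [exponent -2.9704]
Difference = 0.2696 − 0.0488 = 0.2209

0.221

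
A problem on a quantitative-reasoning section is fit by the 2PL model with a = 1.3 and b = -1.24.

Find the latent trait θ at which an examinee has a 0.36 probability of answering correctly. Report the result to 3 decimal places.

P(θ) = 1 / (1 + exp(−a(θ − b)))
logit = ln(0.3600/0.6400) = -0.5754
θ = b + logit/(a) = -1.24 + (-0.5754)/1.3000 = -1.6826

-1.683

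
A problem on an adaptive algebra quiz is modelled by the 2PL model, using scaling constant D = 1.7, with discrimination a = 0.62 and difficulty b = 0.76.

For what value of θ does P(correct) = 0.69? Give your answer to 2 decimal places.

1.52

P(θ) = 1 / (1 + exp(−D·a(θ − b)))
logit = ln(0.6900/0.3100) = 0.8001
θ = b + logit/(1.7·a) = 0.76 + 0.8001/1.0540 = 1.5191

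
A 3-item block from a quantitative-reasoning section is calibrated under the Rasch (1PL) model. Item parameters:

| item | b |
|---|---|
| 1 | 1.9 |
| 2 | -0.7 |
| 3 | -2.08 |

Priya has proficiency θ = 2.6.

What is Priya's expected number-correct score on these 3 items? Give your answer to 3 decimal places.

2.623

P(θ) = 1 / (1 + exp(−(θ − b)))
P_1 = 1/(1+e^{-0.7000}) = 0.6682
P_2 = 1/(1+e^{-3.3000}) = 0.9644
P_3 = 1/(1+e^{-4.6800}) = 0.9908
E[score] = 0.6682 + 0.9644 + 0.9908 = 2.6234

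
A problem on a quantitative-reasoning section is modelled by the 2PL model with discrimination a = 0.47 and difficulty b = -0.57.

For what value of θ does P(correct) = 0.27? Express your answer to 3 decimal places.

P(θ) = 1 / (1 + exp(−a(θ − b)))
logit = ln(0.2700/0.7300) = -0.9946
θ = b + logit/(a) = -0.57 + (-0.9946)/0.4700 = -2.6862

-2.686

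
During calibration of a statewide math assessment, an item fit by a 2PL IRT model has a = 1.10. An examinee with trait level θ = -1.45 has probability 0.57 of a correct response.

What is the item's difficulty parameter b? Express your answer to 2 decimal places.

P(θ) = 1 / (1 + exp(−a(θ − b)))
logit(0.57) = ln(0.57/0.43) = 0.2819
b = θ − logit/(a) = -1.45 − 0.2819/1.1000 = -1.7062

-1.71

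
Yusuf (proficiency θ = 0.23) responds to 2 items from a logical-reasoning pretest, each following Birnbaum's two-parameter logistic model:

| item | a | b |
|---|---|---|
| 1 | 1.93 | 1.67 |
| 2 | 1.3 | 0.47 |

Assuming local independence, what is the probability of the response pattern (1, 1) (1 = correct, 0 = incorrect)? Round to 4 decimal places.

0.0247

P(θ) = 1 / (1 + exp(−a(θ − b)))
P_1 = 1/(1+e^{2.7792}) = 0.0585
P_2 = 1/(1+e^{0.3120}) = 0.4226
L = P_1 × P_2 = 0.0585 × 0.4226 = 0.02471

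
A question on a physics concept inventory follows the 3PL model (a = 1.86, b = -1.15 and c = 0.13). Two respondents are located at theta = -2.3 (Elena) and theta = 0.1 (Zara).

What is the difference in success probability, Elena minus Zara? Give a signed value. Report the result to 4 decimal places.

P(theta) = c + (1 − c) · 1 / (1 + exp(−a(theta − b)))
P(Elena) = 0.2217  [exponent -2.1390]
P(Zara) = 0.9225  [exponent 2.3250]
Difference = 0.2217 − 0.9225 = -0.7008

-0.7008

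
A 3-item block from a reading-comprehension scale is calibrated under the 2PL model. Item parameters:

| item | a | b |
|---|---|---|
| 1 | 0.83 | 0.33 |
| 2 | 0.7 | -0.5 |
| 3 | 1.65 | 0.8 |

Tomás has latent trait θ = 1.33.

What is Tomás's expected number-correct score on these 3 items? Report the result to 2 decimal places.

P(θ) = 1 / (1 + exp(−a(θ − b)))
P_1 = 1/(1+e^{-0.8300}) = 0.6964
P_2 = 1/(1+e^{-1.2810}) = 0.7826
P_3 = 1/(1+e^{-0.8745}) = 0.7057
E[score] = 0.6964 + 0.7826 + 0.7057 = 2.1847

2.18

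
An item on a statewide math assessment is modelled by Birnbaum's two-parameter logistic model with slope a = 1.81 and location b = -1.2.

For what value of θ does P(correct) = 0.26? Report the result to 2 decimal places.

P(θ) = 1 / (1 + exp(−a(θ − b)))
logit = ln(0.2600/0.7400) = -1.0460
θ = b + logit/(a) = -1.2 + (-1.0460)/1.8100 = -1.7779

-1.78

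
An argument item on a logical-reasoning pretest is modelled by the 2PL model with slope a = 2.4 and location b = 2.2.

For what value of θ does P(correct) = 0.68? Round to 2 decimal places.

P(θ) = 1 / (1 + exp(−a(θ − b)))
logit = ln(0.6800/0.3200) = 0.7538
θ = b + logit/(a) = 2.2 + 0.7538/2.4000 = 2.5141

2.51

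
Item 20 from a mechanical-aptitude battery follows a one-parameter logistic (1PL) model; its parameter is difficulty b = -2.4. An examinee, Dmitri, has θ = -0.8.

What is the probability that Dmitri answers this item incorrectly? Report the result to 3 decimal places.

P(θ) = 1 / (1 + exp(−(θ − b)))
Exponent: (-0.8 − (-2.4)) = 1.6000
1/(1 + e^{-1.6000}) = 0.8320
P = 0.8320
P(incorrect) = 1 − 0.8320 = 0.1680

0.168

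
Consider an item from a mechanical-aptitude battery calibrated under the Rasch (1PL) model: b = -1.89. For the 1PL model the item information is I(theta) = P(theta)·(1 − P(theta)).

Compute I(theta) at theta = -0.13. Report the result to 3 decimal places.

P = 1/(1+e^{-1.7600}) = 0.8532
P(1−P) = 0.8532 × 0.1468 = 0.1252
I = P(1−P) = 0.12524

0.125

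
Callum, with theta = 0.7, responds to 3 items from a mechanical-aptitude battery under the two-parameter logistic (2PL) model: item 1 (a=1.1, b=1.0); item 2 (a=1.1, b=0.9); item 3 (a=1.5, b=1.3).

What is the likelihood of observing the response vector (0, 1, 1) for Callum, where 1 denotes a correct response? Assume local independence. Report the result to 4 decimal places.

0.0749

P(theta) = 1 / (1 + exp(−a(theta − b)))
P_1 = 1/(1+e^{0.3300}) = 0.4182
P_2 = 1/(1+e^{0.2200}) = 0.4452
P_3 = 1/(1+e^{0.9000}) = 0.2891
L = (1−P_1) × P_2 × P_3 = 0.5818 × 0.4452 × 0.2891 = 0.07487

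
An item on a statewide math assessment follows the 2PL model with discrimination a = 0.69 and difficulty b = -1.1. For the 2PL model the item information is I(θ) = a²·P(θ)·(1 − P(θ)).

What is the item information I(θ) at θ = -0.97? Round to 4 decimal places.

P = 1/(1+e^{-0.0897}) = 0.5224
P(1−P) = 0.5224 × 0.4776 = 0.2495
I = a² × P(1−P) = 0.69² × 0.2495 = 0.11879

0.1188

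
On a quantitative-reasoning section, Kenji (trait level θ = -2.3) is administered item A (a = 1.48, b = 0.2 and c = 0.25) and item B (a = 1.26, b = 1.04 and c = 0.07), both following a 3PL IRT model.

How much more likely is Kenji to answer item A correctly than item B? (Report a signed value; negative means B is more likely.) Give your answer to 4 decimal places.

P(θ) = c + (1 − c) · 1 / (1 + exp(−a(θ − b)))
P_A = 0.2681
P_B = 0.0836
P_A − P_B = 0.1845

0.1845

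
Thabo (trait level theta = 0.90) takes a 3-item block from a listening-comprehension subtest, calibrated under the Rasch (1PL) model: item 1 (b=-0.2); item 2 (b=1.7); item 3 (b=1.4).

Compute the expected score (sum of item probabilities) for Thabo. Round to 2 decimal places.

P(theta) = 1 / (1 + exp(−(theta − b)))
P_1 = 1/(1+e^{-1.1000}) = 0.7503
P_2 = 1/(1+e^{0.8000}) = 0.3100
P_3 = 1/(1+e^{0.5000}) = 0.3775
E[score] = 0.7503 + 0.3100 + 0.3775 = 1.4378

1.44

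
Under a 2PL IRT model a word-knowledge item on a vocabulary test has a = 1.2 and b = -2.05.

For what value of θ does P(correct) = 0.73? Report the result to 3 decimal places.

P(θ) = 1 / (1 + exp(−a(θ − b)))
logit = ln(0.7300/0.2700) = 0.9946
θ = b + logit/(a) = -2.05 + 0.9946/1.2000 = -1.2211

-1.221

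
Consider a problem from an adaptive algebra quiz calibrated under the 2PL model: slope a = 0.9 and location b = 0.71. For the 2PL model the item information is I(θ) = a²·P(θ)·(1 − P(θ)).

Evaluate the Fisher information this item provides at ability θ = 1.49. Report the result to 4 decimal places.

P = 1/(1+e^{-0.7020}) = 0.6686
P(1−P) = 0.6686 × 0.3314 = 0.2216
I = a² × P(1−P) = 0.9² × 0.2216 = 0.17947

0.1795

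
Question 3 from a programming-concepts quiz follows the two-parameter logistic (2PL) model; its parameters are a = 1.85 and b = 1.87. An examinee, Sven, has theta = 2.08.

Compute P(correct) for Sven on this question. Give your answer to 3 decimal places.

P(theta) = 1 / (1 + exp(−a(theta − b)))
Exponent: 1.85 × (2.08 − 1.87) = 0.3885
1/(1 + e^{-0.3885}) = 0.5959

0.596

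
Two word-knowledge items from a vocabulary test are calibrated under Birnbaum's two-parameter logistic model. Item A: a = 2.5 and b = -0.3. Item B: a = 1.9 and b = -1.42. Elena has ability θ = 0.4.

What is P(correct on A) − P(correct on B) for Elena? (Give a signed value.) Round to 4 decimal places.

-0.1175

P(θ) = 1 / (1 + exp(−a(θ − b)))
P_A = 0.8520
P_B = 0.9695
P_A − P_B = -0.1175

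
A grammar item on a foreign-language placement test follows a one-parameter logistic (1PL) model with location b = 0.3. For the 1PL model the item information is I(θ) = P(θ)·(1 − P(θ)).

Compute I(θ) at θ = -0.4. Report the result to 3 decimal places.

0.222

P = 1/(1+e^{0.7000}) = 0.3318
P(1−P) = 0.3318 × 0.6682 = 0.2217
I = P(1−P) = 0.22171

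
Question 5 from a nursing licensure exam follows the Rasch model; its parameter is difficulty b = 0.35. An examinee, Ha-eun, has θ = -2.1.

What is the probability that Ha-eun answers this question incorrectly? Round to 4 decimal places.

0.9206

P(θ) = 1 / (1 + exp(−(θ − b)))
Exponent: (-2.1 − 0.35) = -2.4500
1/(1 + e^{2.4500}) = 0.0794
P = 0.0794
P(incorrect) = 1 − 0.0794 = 0.9206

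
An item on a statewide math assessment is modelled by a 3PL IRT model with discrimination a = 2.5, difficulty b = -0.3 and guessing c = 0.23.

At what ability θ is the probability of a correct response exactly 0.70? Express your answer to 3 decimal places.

P(θ) = c + (1 − c) · 1 / (1 + exp(−a(θ − b)))
Remove guessing floor: (0.70 − 0.23)/(1 − 0.23) = 0.6104
logit = ln(0.6104/0.3896) = 0.4490
θ = b + logit/(a) = -0.3 + 0.4490/2.5000 = -0.1204

-0.120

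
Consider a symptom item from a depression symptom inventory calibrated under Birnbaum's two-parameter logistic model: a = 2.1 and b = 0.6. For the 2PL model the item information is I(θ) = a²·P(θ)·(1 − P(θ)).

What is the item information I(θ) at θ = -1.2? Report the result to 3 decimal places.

P = 1/(1+e^{3.7800}) = 0.0223
P(1−P) = 0.0223 × 0.9777 = 0.0218
I = a² × P(1−P) = 2.1² × 0.0218 = 0.09621

0.096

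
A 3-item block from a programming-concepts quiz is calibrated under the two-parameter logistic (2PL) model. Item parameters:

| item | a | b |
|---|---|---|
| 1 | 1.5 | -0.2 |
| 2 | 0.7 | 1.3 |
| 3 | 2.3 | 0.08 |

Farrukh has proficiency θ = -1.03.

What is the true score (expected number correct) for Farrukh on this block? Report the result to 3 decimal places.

0.459

P(θ) = 1 / (1 + exp(−a(θ − b)))
P_1 = 1/(1+e^{1.2450}) = 0.2236
P_2 = 1/(1+e^{1.6310}) = 0.1637
P_3 = 1/(1+e^{2.5530}) = 0.0722
E[score] = 0.2236 + 0.1637 + 0.0722 = 0.4595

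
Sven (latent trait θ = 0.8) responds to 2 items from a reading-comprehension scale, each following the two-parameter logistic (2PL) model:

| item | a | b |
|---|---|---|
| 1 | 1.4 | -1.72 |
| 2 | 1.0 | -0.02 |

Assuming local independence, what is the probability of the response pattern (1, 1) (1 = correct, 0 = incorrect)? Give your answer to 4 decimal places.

0.6744

P(θ) = 1 / (1 + exp(−a(θ − b)))
P_1 = 1/(1+e^{-3.5280}) = 0.9715
P_2 = 1/(1+e^{-0.8200}) = 0.6942
L = P_1 × P_2 = 0.9715 × 0.6942 = 0.67443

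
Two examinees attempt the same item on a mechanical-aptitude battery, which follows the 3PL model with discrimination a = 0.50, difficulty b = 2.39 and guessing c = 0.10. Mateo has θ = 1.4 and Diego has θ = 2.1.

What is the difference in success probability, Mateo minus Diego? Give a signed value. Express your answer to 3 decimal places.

-0.077

P(θ) = c + (1 − c) · 1 / (1 + exp(−a(θ − b)))
P(Mateo) = 0.4408  [exponent -0.4950]
P(Diego) = 0.5174  [exponent -0.1450]
Difference = 0.4408 − 0.5174 = -0.0766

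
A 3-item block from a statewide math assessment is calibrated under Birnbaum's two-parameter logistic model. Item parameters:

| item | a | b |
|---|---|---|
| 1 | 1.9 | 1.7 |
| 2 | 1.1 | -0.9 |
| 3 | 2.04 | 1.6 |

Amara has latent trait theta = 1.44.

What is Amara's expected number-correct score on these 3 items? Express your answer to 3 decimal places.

P(theta) = 1 / (1 + exp(−a(theta − b)))
P_1 = 1/(1+e^{0.4940}) = 0.3790
P_2 = 1/(1+e^{-2.5740}) = 0.9292
P_3 = 1/(1+e^{0.3264}) = 0.4191
E[score] = 0.3790 + 0.9292 + 0.4191 = 1.7272

1.727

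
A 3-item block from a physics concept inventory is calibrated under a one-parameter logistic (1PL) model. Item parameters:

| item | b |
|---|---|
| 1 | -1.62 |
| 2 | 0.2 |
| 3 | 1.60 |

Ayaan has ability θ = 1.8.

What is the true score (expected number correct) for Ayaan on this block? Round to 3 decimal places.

2.350

P(θ) = 1 / (1 + exp(−(θ − b)))
P_1 = 1/(1+e^{-3.4200}) = 0.9683
P_2 = 1/(1+e^{-1.6000}) = 0.8320
P_3 = 1/(1+e^{-0.2000}) = 0.5498
E[score] = 0.9683 + 0.8320 + 0.5498 = 2.3502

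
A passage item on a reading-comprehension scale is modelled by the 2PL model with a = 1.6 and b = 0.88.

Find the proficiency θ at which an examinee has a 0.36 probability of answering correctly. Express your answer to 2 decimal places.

P(θ) = 1 / (1 + exp(−a(θ − b)))
logit = ln(0.3600/0.6400) = -0.5754
θ = b + logit/(a) = 0.88 + (-0.5754)/1.6000 = 0.5204

0.52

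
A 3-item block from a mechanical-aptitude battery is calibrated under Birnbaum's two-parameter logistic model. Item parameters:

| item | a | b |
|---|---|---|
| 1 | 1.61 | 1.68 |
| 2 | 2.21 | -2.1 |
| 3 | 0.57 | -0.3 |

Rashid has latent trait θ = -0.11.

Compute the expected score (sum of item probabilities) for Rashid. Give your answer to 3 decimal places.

1.568

P(θ) = 1 / (1 + exp(−a(θ − b)))
P_1 = 1/(1+e^{2.8819}) = 0.0531
P_2 = 1/(1+e^{-4.3979}) = 0.9878
P_3 = 1/(1+e^{-0.1083}) = 0.5270
E[score] = 0.0531 + 0.9878 + 0.5270 = 1.5680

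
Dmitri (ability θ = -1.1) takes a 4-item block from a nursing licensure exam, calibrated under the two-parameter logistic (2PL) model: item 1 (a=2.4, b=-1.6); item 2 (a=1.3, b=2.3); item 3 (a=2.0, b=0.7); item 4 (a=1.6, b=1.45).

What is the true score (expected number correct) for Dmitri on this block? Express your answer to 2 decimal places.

0.82

P(θ) = 1 / (1 + exp(−a(θ − b)))
P_1 = 1/(1+e^{-1.2000}) = 0.7685
P_2 = 1/(1+e^{4.4200}) = 0.0119
P_3 = 1/(1+e^{3.6000}) = 0.0266
P_4 = 1/(1+e^{4.0800}) = 0.0166
E[score] = 0.7685 + 0.0119 + 0.0266 + 0.0166 = 0.8236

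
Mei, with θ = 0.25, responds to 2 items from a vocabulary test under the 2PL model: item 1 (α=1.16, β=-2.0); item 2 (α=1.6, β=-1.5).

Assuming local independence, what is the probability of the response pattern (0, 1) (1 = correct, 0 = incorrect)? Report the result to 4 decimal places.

P(θ) = 1 / (1 + exp(−α(θ − β)))
P_1 = 1/(1+e^{-2.6100}) = 0.9315
P_2 = 1/(1+e^{-2.8000}) = 0.9427
L = (1−P_1) × P_2 = 0.0685 × 0.9427 = 0.06457

0.0646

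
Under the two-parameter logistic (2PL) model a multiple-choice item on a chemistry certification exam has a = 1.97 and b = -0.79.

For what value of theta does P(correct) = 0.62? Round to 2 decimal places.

-0.54

P(theta) = 1 / (1 + exp(−a(theta − b)))
logit = ln(0.6200/0.3800) = 0.4895
theta = b + logit/(a) = -0.79 + 0.4895/1.9700 = -0.5415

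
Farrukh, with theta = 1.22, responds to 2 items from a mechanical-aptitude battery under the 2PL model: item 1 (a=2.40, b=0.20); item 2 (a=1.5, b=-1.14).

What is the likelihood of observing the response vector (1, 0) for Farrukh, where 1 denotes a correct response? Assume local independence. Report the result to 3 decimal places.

P(theta) = 1 / (1 + exp(−a(theta − b)))
P_1 = 1/(1+e^{-2.4480}) = 0.9204
P_2 = 1/(1+e^{-3.5400}) = 0.9718
L = P_1 × (1−P_2) = 0.9204 × 0.0282 = 0.02595

0.026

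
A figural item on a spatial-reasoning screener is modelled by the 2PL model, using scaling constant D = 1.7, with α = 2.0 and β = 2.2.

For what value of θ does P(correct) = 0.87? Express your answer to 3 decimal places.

2.759

P(θ) = 1 / (1 + exp(−D·α(θ − β)))
logit = ln(0.8700/0.1300) = 1.9010
θ = β + logit/(1.7·α) = 2.2 + 1.9010/3.4000 = 2.7591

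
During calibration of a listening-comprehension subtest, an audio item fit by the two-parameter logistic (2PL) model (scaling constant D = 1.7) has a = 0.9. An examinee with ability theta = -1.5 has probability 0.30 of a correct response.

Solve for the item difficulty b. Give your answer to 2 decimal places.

-0.95

P(theta) = 1 / (1 + exp(−D·a(theta − b)))
logit(0.30) = ln(0.30/0.70) = -0.8473
b = theta − logit/(1.7·a) = -1.5 − (-0.8473)/1.5300 = -0.9462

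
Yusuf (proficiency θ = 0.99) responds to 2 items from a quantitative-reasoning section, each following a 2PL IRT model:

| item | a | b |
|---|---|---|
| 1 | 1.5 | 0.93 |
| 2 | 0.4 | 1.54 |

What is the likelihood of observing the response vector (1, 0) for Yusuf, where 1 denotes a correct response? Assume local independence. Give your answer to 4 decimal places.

P(θ) = 1 / (1 + exp(−a(θ − b)))
P_1 = 1/(1+e^{-0.0900}) = 0.5225
P_2 = 1/(1+e^{0.2200}) = 0.4452
L = P_1 × (1−P_2) = 0.5225 × 0.5548 = 0.28986

0.2899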